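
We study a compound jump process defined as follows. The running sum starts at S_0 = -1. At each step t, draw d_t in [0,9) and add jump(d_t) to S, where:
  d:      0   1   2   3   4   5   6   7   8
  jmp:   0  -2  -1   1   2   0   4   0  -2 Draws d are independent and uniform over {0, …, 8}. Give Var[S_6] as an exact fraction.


Outcome values over d=0..8: [0, -2, -1, 1, 2, 0, 4, 0, -2]
Σy = 2, Σy² = 30, M = 9
μ = 2/9 = 2/9,  σ² = 30/9 − (2/9)² = 266/81
Independent increments: Var[S_6] = 6·σ² = 6·(266/81) = 532/27

532/27


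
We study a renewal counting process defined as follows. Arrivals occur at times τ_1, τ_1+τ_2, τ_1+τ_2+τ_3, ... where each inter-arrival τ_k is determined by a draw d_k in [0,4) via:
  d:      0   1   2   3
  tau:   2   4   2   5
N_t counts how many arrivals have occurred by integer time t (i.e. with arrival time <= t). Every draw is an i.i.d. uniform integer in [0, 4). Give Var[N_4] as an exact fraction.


Inter-arrival values over d=0..3: [2, 4, 2, 5]
Each d has probability 1/4, so the pmf of τ is: f(2) = 1/2, f(4) = 1/4, f(5) = 1/4
Let p_n(j) = P(N_n = j), with p_0 = [1]. Condition on τ_1: p_n(0) = P(τ > n), and for j >= 1, p_n(j) = Σ_{k<=n} f(k)·p_{n−k}(j−1)
p_1 = [1]  (j = 0)
p_2 = [1/2, 1/2]  (j = 0..1)
p_3 = [1/2, 1/2]  (j = 0..1)
p_4 = [1/4, 1/2, 1/4]  (j = 0..2)
E[N_4] = Σ j·p_4(j) = 1;  E[N_4²] = Σ j²·p_4(j) = 3/2
Var[N_4] = 3/2 − (1)² = 1/2

1/2


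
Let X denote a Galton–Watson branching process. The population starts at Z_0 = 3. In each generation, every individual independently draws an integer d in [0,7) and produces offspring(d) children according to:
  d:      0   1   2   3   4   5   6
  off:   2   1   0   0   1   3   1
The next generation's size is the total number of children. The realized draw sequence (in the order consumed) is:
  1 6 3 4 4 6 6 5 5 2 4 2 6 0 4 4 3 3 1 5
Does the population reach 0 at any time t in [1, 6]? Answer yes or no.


gen 0: Z_0=3, draws=[1, 6, 3], offspring=[1, 1, 0], Z_1=2
gen 1: Z_1=2, draws=[4, 4], offspring=[1, 1], Z_2=2
gen 2: Z_2=2, draws=[6, 6], offspring=[1, 1], Z_3=2
gen 3: Z_3=2, draws=[5, 5], offspring=[3, 3], Z_4=6
gen 4: Z_4=6, draws=[2, 4, 2, 6, 0, 4], offspring=[0, 1, 0, 1, 2, 1], Z_5=5
gen 5: Z_5=5, draws=[4, 3, 3, 1, 5], offspring=[1, 0, 0, 1, 3], Z_6=5

no


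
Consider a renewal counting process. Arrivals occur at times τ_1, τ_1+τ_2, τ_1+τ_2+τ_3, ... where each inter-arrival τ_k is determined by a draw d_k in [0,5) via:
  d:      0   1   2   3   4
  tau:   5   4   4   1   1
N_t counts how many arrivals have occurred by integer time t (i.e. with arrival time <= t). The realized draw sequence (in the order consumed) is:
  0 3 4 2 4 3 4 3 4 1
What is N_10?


3

draw d_1=0: τ_1=5, arrival time A_1=5
draw d_2=3: τ_2=1, arrival time A_2=6
draw d_3=4: τ_3=1, arrival time A_3=7
draw d_4=2: τ_4=4, arrival time A_4=11
draw d_5=4: τ_5=1, arrival time A_5=12
draw d_6=3: τ_6=1, arrival time A_6=13
draw d_7=4: τ_7=1, arrival time A_7=14
draw d_8=3: τ_8=1, arrival time A_8=15
draw d_9=4: τ_9=1, arrival time A_9=16
draw d_10=1: τ_10=4, arrival time A_10=20
N_t over t=0..10: 0:0 1:0 2:0 3:0 4:0 5:1 6:2 7:3 8:3 9:3 10:3


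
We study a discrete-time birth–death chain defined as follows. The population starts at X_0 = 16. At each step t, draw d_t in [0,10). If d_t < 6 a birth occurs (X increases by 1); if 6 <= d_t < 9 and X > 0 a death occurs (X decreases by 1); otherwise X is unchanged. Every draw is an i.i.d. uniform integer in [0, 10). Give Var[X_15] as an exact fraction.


X can drop by at most 1 per step and X_0 = 16 > T = 15, so X_t >= 16 − t >= 1 > 0 for every t <= 15: the floor at 0 (the 'and X > 0' condition) never binds. Hence X_15 = X_0 + Σ_{t<15} Y_t with i.i.d. increments Y_t = y(d_t) ∈ {+1, −1, 0}.
Outcome values over d=0..9: [1, 1, 1, 1, 1, 1, -1, -1, -1, 0]
Σy = 3, Σy² = 9, M = 10
μ = 3/10 = 3/10,  σ² = 9/10 − (3/10)² = 81/100
Independent increments: Var[X_15] = 15·σ² = 15·(81/100) = 243/20

243/20


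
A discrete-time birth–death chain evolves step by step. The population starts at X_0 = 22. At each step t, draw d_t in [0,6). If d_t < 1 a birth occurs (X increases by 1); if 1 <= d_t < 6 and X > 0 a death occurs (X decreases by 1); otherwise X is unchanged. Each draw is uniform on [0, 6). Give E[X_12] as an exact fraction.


X can drop by at most 1 per step and X_0 = 22 > T = 12, so X_t >= 22 − t >= 10 > 0 for every t <= 12: the floor at 0 (the 'and X > 0' condition) never binds. Hence X_12 = X_0 + Σ_{t<12} Y_t with i.i.d. increments Y_t = y(d_t) ∈ {+1, −1, 0}.
Outcome values over d=0..5: [1, -1, -1, -1, -1, -1]
Σy = -4, Σy² = 6, M = 6
μ = -4/6 = -2/3,  σ² = 6/6 − (-2/3)² = 5/9
E[X_12] = 22 + 12·(-2/3) = 14

14


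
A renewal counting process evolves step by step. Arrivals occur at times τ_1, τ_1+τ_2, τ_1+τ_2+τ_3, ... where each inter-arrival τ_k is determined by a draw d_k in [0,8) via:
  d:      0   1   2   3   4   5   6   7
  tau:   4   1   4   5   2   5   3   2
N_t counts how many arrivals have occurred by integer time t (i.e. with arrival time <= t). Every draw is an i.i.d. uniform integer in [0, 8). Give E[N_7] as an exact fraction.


3975273/2097152

Inter-arrival values over d=0..7: [4, 1, 4, 5, 2, 5, 3, 2]
Each d has probability 1/8, so the pmf of τ is: f(1) = 1/8, f(2) = 1/4, f(3) = 1/8, f(4) = 1/4, f(5) = 1/4
Renewal equation for m(n) = E[N_n]: condition on τ_1 = k (if k <= n, one arrival plus a fresh copy on the remaining n−k steps): m(n) = F(n) + Σ_{k<=n} f(k)·m(n−k), where F(n) = P(τ <= n) and m(0) = 0
m(1) = F(1) = 1/8
m(2) = F(2) + f(1)·m(1) = 3/8 + 1/8·1/8 = 25/64
m(3) = F(3) + f(1)·m(2) + f(2)·m(1) = 1/2 + 1/8·25/64 + 1/4·1/8 = 297/512
m(4) = F(4) + f(1)·m(3) + f(2)·m(2) + f(3)·m(1) = 3/4 + 1/8·297/512 + 1/4·25/64 + 1/8·1/8 = 3833/4096
m(5) = F(5) + f(1)·m(4) + f(2)·m(3) + f(3)·m(2) + f(4)·m(1) = 1 + 1/8·3833/4096 + 1/4·297/512 + 1/8·25/64 + 1/4·1/8 = 43977/32768
m(6) = F(6) + f(1)·m(5) + f(2)·m(4) + f(3)·m(3) + f(4)·m(2) + f(5)·m(1) = 1 + 1/8·43977/32768 + 1/4·3833/4096 + 1/8·297/512 + 1/4·25/64 + 1/4·1/8 = 420249/262144
m(7) = F(7) + f(1)·m(6) + f(2)·m(5) + f(3)·m(4) + f(4)·m(3) + f(5)·m(2) = 1 + 1/8·420249/262144 + 1/4·43977/32768 + 1/8·3833/4096 + 1/4·297/512 + 1/4·25/64 = 3975273/2097152
E[N_7] = m(7) = 3975273/2097152


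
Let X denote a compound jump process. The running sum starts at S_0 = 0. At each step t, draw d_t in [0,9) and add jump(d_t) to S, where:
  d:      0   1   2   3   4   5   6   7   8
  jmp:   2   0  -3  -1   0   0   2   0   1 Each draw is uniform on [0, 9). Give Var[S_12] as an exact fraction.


680/27

Outcome values over d=0..8: [2, 0, -3, -1, 0, 0, 2, 0, 1]
Σy = 1, Σy² = 19, M = 9
μ = 1/9 = 1/9,  σ² = 19/9 − (1/9)² = 170/81
Independent increments: Var[S_12] = 12·σ² = 12·(170/81) = 680/27


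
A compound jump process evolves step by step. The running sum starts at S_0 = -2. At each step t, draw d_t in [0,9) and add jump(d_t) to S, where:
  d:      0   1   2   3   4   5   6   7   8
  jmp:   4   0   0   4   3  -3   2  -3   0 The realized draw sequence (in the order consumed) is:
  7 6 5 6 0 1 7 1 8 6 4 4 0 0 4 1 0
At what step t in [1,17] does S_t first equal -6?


t=0: S=-2, d=7, jump=-3, S_1=-5
t=1: S=-5, d=6, jump=2, S_2=-3
t=2: S=-3, d=5, jump=-3, S_3=-6
t=3: S=-6, d=6, jump=2, S_4=-4
t=4: S=-4, d=0, jump=4, S_5=0
t=5: S=0, d=1, jump=0, S_6=0
t=6: S=0, d=7, jump=-3, S_7=-3
t=7: S=-3, d=1, jump=0, S_8=-3
t=8: S=-3, d=8, jump=0, S_9=-3
t=9: S=-3, d=6, jump=2, S_10=-1
t=10: S=-1, d=4, jump=3, S_11=2
t=11: S=2, d=4, jump=3, S_12=5
t=12: S=5, d=0, jump=4, S_13=9
t=13: S=9, d=0, jump=4, S_14=13
t=14: S=13, d=4, jump=3, S_15=16
t=15: S=16, d=1, jump=0, S_16=16
t=16: S=16, d=0, jump=4, S_17=20

3


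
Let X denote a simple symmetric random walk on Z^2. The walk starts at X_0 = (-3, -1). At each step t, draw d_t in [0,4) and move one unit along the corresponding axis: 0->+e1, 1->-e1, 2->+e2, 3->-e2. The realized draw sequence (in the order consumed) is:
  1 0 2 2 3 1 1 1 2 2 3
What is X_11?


t=0: X=(-3, -1), d=1 → -e1, X_1=(-4, -1)
t=1: X=(-4, -1), d=0 → +e1, X_2=(-3, -1)
t=2: X=(-3, -1), d=2 → +e2, X_3=(-3, 0)
t=3: X=(-3, 0), d=2 → +e2, X_4=(-3, 1)
t=4: X=(-3, 1), d=3 → -e2, X_5=(-3, 0)
t=5: X=(-3, 0), d=1 → -e1, X_6=(-4, 0)
t=6: X=(-4, 0), d=1 → -e1, X_7=(-5, 0)
t=7: X=(-5, 0), d=1 → -e1, X_8=(-6, 0)
t=8: X=(-6, 0), d=2 → +e2, X_9=(-6, 1)
t=9: X=(-6, 1), d=2 → +e2, X_10=(-6, 2)
t=10: X=(-6, 2), d=3 → -e2, X_11=(-6, 1)

(-6, 1)


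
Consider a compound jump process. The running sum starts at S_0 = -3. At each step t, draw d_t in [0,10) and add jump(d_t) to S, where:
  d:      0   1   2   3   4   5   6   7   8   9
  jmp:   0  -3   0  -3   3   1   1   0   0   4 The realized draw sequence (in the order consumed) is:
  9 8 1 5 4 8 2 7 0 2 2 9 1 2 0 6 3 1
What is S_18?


t=0: S=-3, d=9, jump=4, S_1=1
t=1: S=1, d=8, jump=0, S_2=1
t=2: S=1, d=1, jump=-3, S_3=-2
t=3: S=-2, d=5, jump=1, S_4=-1
t=4: S=-1, d=4, jump=3, S_5=2
t=5: S=2, d=8, jump=0, S_6=2
t=6: S=2, d=2, jump=0, S_7=2
t=7: S=2, d=7, jump=0, S_8=2
t=8: S=2, d=0, jump=0, S_9=2
t=9: S=2, d=2, jump=0, S_10=2
t=10: S=2, d=2, jump=0, S_11=2
t=11: S=2, d=9, jump=4, S_12=6
t=12: S=6, d=1, jump=-3, S_13=3
t=13: S=3, d=2, jump=0, S_14=3
t=14: S=3, d=0, jump=0, S_15=3
t=15: S=3, d=6, jump=1, S_16=4
t=16: S=4, d=3, jump=-3, S_17=1
t=17: S=1, d=1, jump=-3, S_18=-2

-2


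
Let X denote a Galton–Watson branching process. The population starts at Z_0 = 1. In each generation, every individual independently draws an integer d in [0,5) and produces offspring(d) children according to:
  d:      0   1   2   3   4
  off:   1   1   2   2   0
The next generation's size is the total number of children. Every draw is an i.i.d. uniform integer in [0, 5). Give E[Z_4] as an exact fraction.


1296/625

Outcome values over d=0..4: [1, 1, 2, 2, 0]
Σy = 6, Σy² = 10, M = 5
μ = 6/5 = 6/5,  σ² = 10/5 − (6/5)² = 14/25
E[Z_0] = 1
E[Z_1] = 6/5·E[Z_0] = 6/5
E[Z_2] = 6/5·E[Z_1] = 36/25
E[Z_3] = 6/5·E[Z_2] = 216/125
E[Z_4] = 6/5·E[Z_3] = 1296/625


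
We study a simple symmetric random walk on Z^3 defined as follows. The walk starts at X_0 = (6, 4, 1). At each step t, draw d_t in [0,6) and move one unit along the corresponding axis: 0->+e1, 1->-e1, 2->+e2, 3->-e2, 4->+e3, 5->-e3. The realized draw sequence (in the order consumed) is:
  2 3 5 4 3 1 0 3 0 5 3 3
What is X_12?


t=0: X=(6, 4, 1), d=2 → +e2, X_1=(6, 5, 1)
t=1: X=(6, 5, 1), d=3 → -e2, X_2=(6, 4, 1)
t=2: X=(6, 4, 1), d=5 → -e3, X_3=(6, 4, 0)
t=3: X=(6, 4, 0), d=4 → +e3, X_4=(6, 4, 1)
t=4: X=(6, 4, 1), d=3 → -e2, X_5=(6, 3, 1)
t=5: X=(6, 3, 1), d=1 → -e1, X_6=(5, 3, 1)
t=6: X=(5, 3, 1), d=0 → +e1, X_7=(6, 3, 1)
t=7: X=(6, 3, 1), d=3 → -e2, X_8=(6, 2, 1)
t=8: X=(6, 2, 1), d=0 → +e1, X_9=(7, 2, 1)
t=9: X=(7, 2, 1), d=5 → -e3, X_10=(7, 2, 0)
t=10: X=(7, 2, 0), d=3 → -e2, X_11=(7, 1, 0)
t=11: X=(7, 1, 0), d=3 → -e2, X_12=(7, 0, 0)

(7, 0, 0)


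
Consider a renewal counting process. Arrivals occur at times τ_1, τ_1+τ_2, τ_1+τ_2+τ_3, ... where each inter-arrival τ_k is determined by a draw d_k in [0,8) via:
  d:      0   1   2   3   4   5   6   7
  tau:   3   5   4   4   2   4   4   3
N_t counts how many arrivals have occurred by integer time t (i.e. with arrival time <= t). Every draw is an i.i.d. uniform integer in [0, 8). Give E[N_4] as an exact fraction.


57/64

Inter-arrival values over d=0..7: [3, 5, 4, 4, 2, 4, 4, 3]
Each d has probability 1/8, so the pmf of τ is: f(2) = 1/8, f(3) = 1/4, f(4) = 1/2, f(5) = 1/8
Renewal equation for m(n) = E[N_n]: condition on τ_1 = k (if k <= n, one arrival plus a fresh copy on the remaining n−k steps): m(n) = F(n) + Σ_{k<=n} f(k)·m(n−k), where F(n) = P(τ <= n) and m(0) = 0
m(1) = F(1) = 0
m(2) = F(2) = 1/8
m(3) = F(3) = 3/8
m(4) = F(4) + f(2)·m(2) = 7/8 + 1/8·1/8 = 57/64
E[N_4] = m(4) = 57/64


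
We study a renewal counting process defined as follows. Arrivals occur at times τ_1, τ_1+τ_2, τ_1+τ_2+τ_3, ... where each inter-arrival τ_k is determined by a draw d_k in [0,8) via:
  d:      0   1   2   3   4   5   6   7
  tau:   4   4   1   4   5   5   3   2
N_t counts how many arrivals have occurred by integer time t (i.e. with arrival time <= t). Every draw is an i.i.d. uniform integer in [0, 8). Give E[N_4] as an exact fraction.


Inter-arrival values over d=0..7: [4, 4, 1, 4, 5, 5, 3, 2]
Each d has probability 1/8, so the pmf of τ is: f(1) = 1/8, f(2) = 1/8, f(3) = 1/8, f(4) = 3/8, f(5) = 1/4
Renewal equation for m(n) = E[N_n]: condition on τ_1 = k (if k <= n, one arrival plus a fresh copy on the remaining n−k steps): m(n) = F(n) + Σ_{k<=n} f(k)·m(n−k), where F(n) = P(τ <= n) and m(0) = 0
m(1) = F(1) = 1/8
m(2) = F(2) + f(1)·m(1) = 1/4 + 1/8·1/8 = 17/64
m(3) = F(3) + f(1)·m(2) + f(2)·m(1) = 3/8 + 1/8·17/64 + 1/8·1/8 = 217/512
m(4) = F(4) + f(1)·m(3) + f(2)·m(2) + f(3)·m(1) = 3/4 + 1/8·217/512 + 1/8·17/64 + 1/8·1/8 = 3489/4096
E[N_4] = m(4) = 3489/4096

3489/4096


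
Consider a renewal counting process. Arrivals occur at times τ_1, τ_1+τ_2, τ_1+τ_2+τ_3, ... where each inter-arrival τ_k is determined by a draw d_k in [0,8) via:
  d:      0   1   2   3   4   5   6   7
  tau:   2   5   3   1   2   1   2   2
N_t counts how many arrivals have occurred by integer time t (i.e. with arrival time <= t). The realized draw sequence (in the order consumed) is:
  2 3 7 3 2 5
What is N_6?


3

draw d_1=2: τ_1=3, arrival time A_1=3
draw d_2=3: τ_2=1, arrival time A_2=4
draw d_3=7: τ_3=2, arrival time A_3=6
draw d_4=3: τ_4=1, arrival time A_4=7
draw d_5=2: τ_5=3, arrival time A_5=10
draw d_6=5: τ_6=1, arrival time A_6=11
N_t over t=0..6: 0:0 1:0 2:0 3:1 4:2 5:2 6:3


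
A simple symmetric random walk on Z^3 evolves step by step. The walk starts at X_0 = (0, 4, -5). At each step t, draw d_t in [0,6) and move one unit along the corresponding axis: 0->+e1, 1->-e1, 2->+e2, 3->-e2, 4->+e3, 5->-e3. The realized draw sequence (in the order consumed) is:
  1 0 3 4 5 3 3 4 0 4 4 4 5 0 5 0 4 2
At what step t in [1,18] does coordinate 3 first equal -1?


t=0: X=(0, 4, -5), d=1 → -e1, X_1=(-1, 4, -5)
t=1: X=(-1, 4, -5), d=0 → +e1, X_2=(0, 4, -5)
t=2: X=(0, 4, -5), d=3 → -e2, X_3=(0, 3, -5)
t=3: X=(0, 3, -5), d=4 → +e3, X_4=(0, 3, -4)
t=4: X=(0, 3, -4), d=5 → -e3, X_5=(0, 3, -5)
t=5: X=(0, 3, -5), d=3 → -e2, X_6=(0, 2, -5)
t=6: X=(0, 2, -5), d=3 → -e2, X_7=(0, 1, -5)
t=7: X=(0, 1, -5), d=4 → +e3, X_8=(0, 1, -4)
t=8: X=(0, 1, -4), d=0 → +e1, X_9=(1, 1, -4)
t=9: X=(1, 1, -4), d=4 → +e3, X_10=(1, 1, -3)
t=10: X=(1, 1, -3), d=4 → +e3, X_11=(1, 1, -2)
t=11: X=(1, 1, -2), d=4 → +e3, X_12=(1, 1, -1)
t=12: X=(1, 1, -1), d=5 → -e3, X_13=(1, 1, -2)
t=13: X=(1, 1, -2), d=0 → +e1, X_14=(2, 1, -2)
t=14: X=(2, 1, -2), d=5 → -e3, X_15=(2, 1, -3)
t=15: X=(2, 1, -3), d=0 → +e1, X_16=(3, 1, -3)
t=16: X=(3, 1, -3), d=4 → +e3, X_17=(3, 1, -2)
t=17: X=(3, 1, -2), d=2 → +e2, X_18=(3, 2, -2)

12


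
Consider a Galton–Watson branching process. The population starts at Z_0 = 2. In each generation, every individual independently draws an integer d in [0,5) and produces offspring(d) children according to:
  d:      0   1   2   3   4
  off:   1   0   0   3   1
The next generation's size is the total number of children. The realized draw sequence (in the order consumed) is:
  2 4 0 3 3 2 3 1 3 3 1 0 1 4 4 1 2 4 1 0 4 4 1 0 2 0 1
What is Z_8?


gen 0: Z_0=2, draws=[2, 4], offspring=[0, 1], Z_1=1
gen 1: Z_1=1, draws=[0], offspring=[1], Z_2=1
gen 2: Z_2=1, draws=[3], offspring=[3], Z_3=3
gen 3: Z_3=3, draws=[3, 2, 3], offspring=[3, 0, 3], Z_4=6
gen 4: Z_4=6, draws=[1, 3, 3, 1, 0, 1], offspring=[0, 3, 3, 0, 1, 0], Z_5=7
gen 5: Z_5=7, draws=[4, 4, 1, 2, 4, 1, 0], offspring=[1, 1, 0, 0, 1, 0, 1], Z_6=4
gen 6: Z_6=4, draws=[4, 4, 1, 0], offspring=[1, 1, 0, 1], Z_7=3
gen 7: Z_7=3, draws=[2, 0, 1], offspring=[0, 1, 0], Z_8=1

1


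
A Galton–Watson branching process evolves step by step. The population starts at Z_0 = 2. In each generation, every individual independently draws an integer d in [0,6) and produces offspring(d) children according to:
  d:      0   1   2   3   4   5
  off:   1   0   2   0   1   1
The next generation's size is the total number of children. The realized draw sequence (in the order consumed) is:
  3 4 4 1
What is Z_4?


0

gen 0: Z_0=2, draws=[3, 4], offspring=[0, 1], Z_1=1
gen 1: Z_1=1, draws=[4], offspring=[1], Z_2=1
gen 2: Z_2=1, draws=[1], offspring=[0], Z_3=0
gen 3: Z_3=0, draws=[], offspring=[], Z_4=0


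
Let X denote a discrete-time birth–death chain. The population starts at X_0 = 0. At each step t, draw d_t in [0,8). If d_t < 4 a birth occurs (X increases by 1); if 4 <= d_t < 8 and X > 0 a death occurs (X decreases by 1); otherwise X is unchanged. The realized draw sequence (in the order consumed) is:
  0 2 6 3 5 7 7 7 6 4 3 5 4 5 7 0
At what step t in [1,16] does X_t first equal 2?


t=0: X=0, d=0 → birth, X_1=1
t=1: X=1, d=2 → birth, X_2=2
t=2: X=2, d=6 → death, X_3=1
t=3: X=1, d=3 → birth, X_4=2
t=4: X=2, d=5 → death, X_5=1
t=5: X=1, d=7 → death, X_6=0
t=6: X=0, d=7 → hold, X_7=0
t=7: X=0, d=7 → hold, X_8=0
t=8: X=0, d=6 → hold, X_9=0
t=9: X=0, d=4 → hold, X_10=0
t=10: X=0, d=3 → birth, X_11=1
t=11: X=1, d=5 → death, X_12=0
t=12: X=0, d=4 → hold, X_13=0
t=13: X=0, d=5 → hold, X_14=0
t=14: X=0, d=7 → hold, X_15=0
t=15: X=0, d=0 → birth, X_16=1

2


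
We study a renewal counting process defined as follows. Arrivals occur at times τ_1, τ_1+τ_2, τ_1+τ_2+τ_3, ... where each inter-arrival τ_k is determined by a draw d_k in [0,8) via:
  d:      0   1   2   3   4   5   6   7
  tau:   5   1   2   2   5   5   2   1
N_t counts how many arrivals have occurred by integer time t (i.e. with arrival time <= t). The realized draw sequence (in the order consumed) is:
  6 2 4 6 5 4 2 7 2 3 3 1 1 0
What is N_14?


draw d_1=6: τ_1=2, arrival time A_1=2
draw d_2=2: τ_2=2, arrival time A_2=4
draw d_3=4: τ_3=5, arrival time A_3=9
draw d_4=6: τ_4=2, arrival time A_4=11
draw d_5=5: τ_5=5, arrival time A_5=16
draw d_6=4: τ_6=5, arrival time A_6=21
draw d_7=2: τ_7=2, arrival time A_7=23
draw d_8=7: τ_8=1, arrival time A_8=24
draw d_9=2: τ_9=2, arrival time A_9=26
draw d_10=3: τ_10=2, arrival time A_10=28
draw d_11=3: τ_11=2, arrival time A_11=30
draw d_12=1: τ_12=1, arrival time A_12=31
draw d_13=1: τ_13=1, arrival time A_13=32
draw d_14=0: τ_14=5, arrival time A_14=37
N_t over t=0..14: 0:0 1:0 2:1 3:1 4:2 5:2 6:2 7:2 8:2 9:3 10:3 11:4 12:4 13:4 14:4

4


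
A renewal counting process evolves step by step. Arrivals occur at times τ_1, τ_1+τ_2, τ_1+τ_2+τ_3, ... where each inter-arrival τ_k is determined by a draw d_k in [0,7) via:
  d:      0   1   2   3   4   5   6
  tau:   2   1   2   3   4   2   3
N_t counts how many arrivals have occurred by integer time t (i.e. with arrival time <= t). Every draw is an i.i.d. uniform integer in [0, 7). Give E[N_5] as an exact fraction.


30668/16807

Inter-arrival values over d=0..6: [2, 1, 2, 3, 4, 2, 3]
Each d has probability 1/7, so the pmf of τ is: f(1) = 1/7, f(2) = 3/7, f(3) = 2/7, f(4) = 1/7
Renewal equation for m(n) = E[N_n]: condition on τ_1 = k (if k <= n, one arrival plus a fresh copy on the remaining n−k steps): m(n) = F(n) + Σ_{k<=n} f(k)·m(n−k), where F(n) = P(τ <= n) and m(0) = 0
m(1) = F(1) = 1/7
m(2) = F(2) + f(1)·m(1) = 4/7 + 1/7·1/7 = 29/49
m(3) = F(3) + f(1)·m(2) + f(2)·m(1) = 6/7 + 1/7·29/49 + 3/7·1/7 = 344/343
m(4) = F(4) + f(1)·m(3) + f(2)·m(2) + f(3)·m(1) = 1 + 1/7·344/343 + 3/7·29/49 + 2/7·1/7 = 3452/2401
m(5) = F(5) + f(1)·m(4) + f(2)·m(3) + f(3)·m(2) + f(4)·m(1) = 1 + 1/7·3452/2401 + 3/7·344/343 + 2/7·29/49 + 1/7·1/7 = 30668/16807
E[N_5] = m(5) = 30668/16807


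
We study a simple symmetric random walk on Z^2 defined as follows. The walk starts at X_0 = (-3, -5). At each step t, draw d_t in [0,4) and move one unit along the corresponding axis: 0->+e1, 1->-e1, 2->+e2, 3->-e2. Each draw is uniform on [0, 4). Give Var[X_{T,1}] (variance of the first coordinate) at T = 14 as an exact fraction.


Outcome values over d=0..3: [1, -1, 0, 0]
Σy = 0, Σy² = 2, M = 4
μ = 0/4 = 0,  σ² = 2/4 − (0)² = 1/2
Independent increments: Var[X_14] = 14·σ² = 14·(1/2) = 7

7


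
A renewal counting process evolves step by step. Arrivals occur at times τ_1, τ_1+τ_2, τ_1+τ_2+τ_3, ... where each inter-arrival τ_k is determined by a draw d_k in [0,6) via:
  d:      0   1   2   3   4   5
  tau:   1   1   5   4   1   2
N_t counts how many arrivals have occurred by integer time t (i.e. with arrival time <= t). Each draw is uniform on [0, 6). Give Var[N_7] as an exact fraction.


719381/442368

Inter-arrival values over d=0..5: [1, 1, 5, 4, 1, 2]
Each d has probability 1/6, so the pmf of τ is: f(1) = 1/2, f(2) = 1/6, f(4) = 1/6, f(5) = 1/6
Let p_n(j) = P(N_n = j), with p_0 = [1]. Condition on τ_1: p_n(0) = P(τ > n), and for j >= 1, p_n(j) = Σ_{k<=n} f(k)·p_{n−k}(j−1)
p_1 = [1/2, 1/2]  (j = 0..1)
p_2 = [1/3, 5/12, 1/4]  (j = 0..2)
p_3 = [1/3, 1/4, 7/24, 1/8]  (j = 0..3)
p_4 = [1/6, 7/18, 7/36, 3/16, 1/16]  (j = 0..4)
p_5 = [0, 7/18, 23/72, 7/48, 11/96, 1/32]  (j = 0..5)
p_6 = [0, 1/6, 89/216, 101/432, 5/48, 13/192, 1/64]  (j = 0..6)
p_7 = [0, 1/9, 7/27, 151/432, 35/216, 41/576, 5/128, 1/128]  (j = 0..7)
E[N_7] = Σ j·p_7(j) = 1141/384;  E[N_7²] = Σ j²·p_7(j) = 36133/3456
Var[N_7] = 36133/3456 − (1141/384)² = 719381/442368


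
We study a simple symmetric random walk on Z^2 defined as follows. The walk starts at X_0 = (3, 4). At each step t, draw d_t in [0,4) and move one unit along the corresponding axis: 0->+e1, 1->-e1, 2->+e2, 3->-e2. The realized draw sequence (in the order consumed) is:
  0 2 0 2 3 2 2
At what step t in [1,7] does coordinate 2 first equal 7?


t=0: X=(3, 4), d=0 → +e1, X_1=(4, 4)
t=1: X=(4, 4), d=2 → +e2, X_2=(4, 5)
t=2: X=(4, 5), d=0 → +e1, X_3=(5, 5)
t=3: X=(5, 5), d=2 → +e2, X_4=(5, 6)
t=4: X=(5, 6), d=3 → -e2, X_5=(5, 5)
t=5: X=(5, 5), d=2 → +e2, X_6=(5, 6)
t=6: X=(5, 6), d=2 → +e2, X_7=(5, 7)

7


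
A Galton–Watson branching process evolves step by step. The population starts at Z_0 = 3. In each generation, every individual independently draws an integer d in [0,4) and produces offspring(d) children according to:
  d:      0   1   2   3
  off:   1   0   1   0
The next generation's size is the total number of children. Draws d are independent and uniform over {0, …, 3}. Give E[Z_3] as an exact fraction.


3/8

Outcome values over d=0..3: [1, 0, 1, 0]
Σy = 2, Σy² = 2, M = 4
μ = 2/4 = 1/2,  σ² = 2/4 − (1/2)² = 1/4
E[Z_0] = 3
E[Z_1] = 1/2·E[Z_0] = 3/2
E[Z_2] = 1/2·E[Z_1] = 3/4
E[Z_3] = 1/2·E[Z_2] = 3/8


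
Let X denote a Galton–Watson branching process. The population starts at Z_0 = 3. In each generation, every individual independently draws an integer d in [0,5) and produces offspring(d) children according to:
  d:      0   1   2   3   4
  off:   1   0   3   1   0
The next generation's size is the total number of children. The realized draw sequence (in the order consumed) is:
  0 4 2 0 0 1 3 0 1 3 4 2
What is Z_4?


3

gen 0: Z_0=3, draws=[0, 4, 2], offspring=[1, 0, 3], Z_1=4
gen 1: Z_1=4, draws=[0, 0, 1, 3], offspring=[1, 1, 0, 1], Z_2=3
gen 2: Z_2=3, draws=[0, 1, 3], offspring=[1, 0, 1], Z_3=2
gen 3: Z_3=2, draws=[4, 2], offspring=[0, 3], Z_4=3


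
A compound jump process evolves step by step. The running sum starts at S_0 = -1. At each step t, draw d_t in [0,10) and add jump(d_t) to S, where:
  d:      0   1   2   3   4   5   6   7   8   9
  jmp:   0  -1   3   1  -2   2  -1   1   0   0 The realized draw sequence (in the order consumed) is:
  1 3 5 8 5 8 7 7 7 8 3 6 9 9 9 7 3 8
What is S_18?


8

t=0: S=-1, d=1, jump=-1, S_1=-2
t=1: S=-2, d=3, jump=1, S_2=-1
t=2: S=-1, d=5, jump=2, S_3=1
t=3: S=1, d=8, jump=0, S_4=1
t=4: S=1, d=5, jump=2, S_5=3
t=5: S=3, d=8, jump=0, S_6=3
t=6: S=3, d=7, jump=1, S_7=4
t=7: S=4, d=7, jump=1, S_8=5
t=8: S=5, d=7, jump=1, S_9=6
t=9: S=6, d=8, jump=0, S_10=6
t=10: S=6, d=3, jump=1, S_11=7
t=11: S=7, d=6, jump=-1, S_12=6
t=12: S=6, d=9, jump=0, S_13=6
t=13: S=6, d=9, jump=0, S_14=6
t=14: S=6, d=9, jump=0, S_15=6
t=15: S=6, d=7, jump=1, S_16=7
t=16: S=7, d=3, jump=1, S_17=8
t=17: S=8, d=8, jump=0, S_18=8


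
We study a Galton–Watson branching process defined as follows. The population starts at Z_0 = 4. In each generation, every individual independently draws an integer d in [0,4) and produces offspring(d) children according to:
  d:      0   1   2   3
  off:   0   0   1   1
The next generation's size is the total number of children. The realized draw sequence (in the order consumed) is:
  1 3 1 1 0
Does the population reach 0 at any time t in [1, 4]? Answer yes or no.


yes

gen 0: Z_0=4, draws=[1, 3, 1, 1], offspring=[0, 1, 0, 0], Z_1=1
gen 1: Z_1=1, draws=[0], offspring=[0], Z_2=0
gen 2: Z_2=0, draws=[], offspring=[], Z_3=0
gen 3: Z_3=0, draws=[], offspring=[], Z_4=0


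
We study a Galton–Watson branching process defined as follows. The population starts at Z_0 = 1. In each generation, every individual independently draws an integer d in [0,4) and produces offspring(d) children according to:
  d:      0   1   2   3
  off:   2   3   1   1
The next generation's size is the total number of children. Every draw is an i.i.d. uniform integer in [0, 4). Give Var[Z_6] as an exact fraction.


Outcome values over d=0..3: [2, 3, 1, 1]
Σy = 7, Σy² = 15, M = 4
μ = 7/4 = 7/4,  σ² = 15/4 − (7/4)² = 11/16
V_0 = 0, E_0 = 1
V_1 = 11/16·E_0 + (7/4)²·V_0 = 11/16;  E_1 = 7/4
V_2 = 11/16·E_1 + (7/4)²·V_1 = 847/256;  E_2 = 49/16
V_3 = 11/16·E_2 + (7/4)²·V_2 = 50127/4096;  E_3 = 343/64
V_4 = 11/16·E_3 + (7/4)²·V_3 = 2697695/65536;  E_4 = 2401/256
V_5 = 11/16·E_4 + (7/4)²·V_4 = 138948271/1048576;  E_5 = 16807/1024
V_6 = 11/16·E_5 + (7/4)²·V_5 = 6997779327/16777216;  E_6 = 117649/4096

6997779327/16777216


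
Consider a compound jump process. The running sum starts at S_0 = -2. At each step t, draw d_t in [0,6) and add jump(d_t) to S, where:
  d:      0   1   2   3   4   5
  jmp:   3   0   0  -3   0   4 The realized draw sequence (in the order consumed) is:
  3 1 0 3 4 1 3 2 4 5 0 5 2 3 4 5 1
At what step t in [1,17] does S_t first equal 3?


t=0: S=-2, d=3, jump=-3, S_1=-5
t=1: S=-5, d=1, jump=0, S_2=-5
t=2: S=-5, d=0, jump=3, S_3=-2
t=3: S=-2, d=3, jump=-3, S_4=-5
t=4: S=-5, d=4, jump=0, S_5=-5
t=5: S=-5, d=1, jump=0, S_6=-5
t=6: S=-5, d=3, jump=-3, S_7=-8
t=7: S=-8, d=2, jump=0, S_8=-8
t=8: S=-8, d=4, jump=0, S_9=-8
t=9: S=-8, d=5, jump=4, S_10=-4
t=10: S=-4, d=0, jump=3, S_11=-1
t=11: S=-1, d=5, jump=4, S_12=3
t=12: S=3, d=2, jump=0, S_13=3
t=13: S=3, d=3, jump=-3, S_14=0
t=14: S=0, d=4, jump=0, S_15=0
t=15: S=0, d=5, jump=4, S_16=4
t=16: S=4, d=1, jump=0, S_17=4

12


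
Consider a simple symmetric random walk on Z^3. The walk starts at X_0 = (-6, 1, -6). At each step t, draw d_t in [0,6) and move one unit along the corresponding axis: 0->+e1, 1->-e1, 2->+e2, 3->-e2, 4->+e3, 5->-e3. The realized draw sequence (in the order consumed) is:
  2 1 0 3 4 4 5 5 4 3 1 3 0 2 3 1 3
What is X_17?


(-7, -2, -5)

t=0: X=(-6, 1, -6), d=2 → +e2, X_1=(-6, 2, -6)
t=1: X=(-6, 2, -6), d=1 → -e1, X_2=(-7, 2, -6)
t=2: X=(-7, 2, -6), d=0 → +e1, X_3=(-6, 2, -6)
t=3: X=(-6, 2, -6), d=3 → -e2, X_4=(-6, 1, -6)
t=4: X=(-6, 1, -6), d=4 → +e3, X_5=(-6, 1, -5)
t=5: X=(-6, 1, -5), d=4 → +e3, X_6=(-6, 1, -4)
t=6: X=(-6, 1, -4), d=5 → -e3, X_7=(-6, 1, -5)
t=7: X=(-6, 1, -5), d=5 → -e3, X_8=(-6, 1, -6)
t=8: X=(-6, 1, -6), d=4 → +e3, X_9=(-6, 1, -5)
t=9: X=(-6, 1, -5), d=3 → -e2, X_10=(-6, 0, -5)
t=10: X=(-6, 0, -5), d=1 → -e1, X_11=(-7, 0, -5)
t=11: X=(-7, 0, -5), d=3 → -e2, X_12=(-7, -1, -5)
t=12: X=(-7, -1, -5), d=0 → +e1, X_13=(-6, -1, -5)
t=13: X=(-6, -1, -5), d=2 → +e2, X_14=(-6, 0, -5)
t=14: X=(-6, 0, -5), d=3 → -e2, X_15=(-6, -1, -5)
t=15: X=(-6, -1, -5), d=1 → -e1, X_16=(-7, -1, -5)
t=16: X=(-7, -1, -5), d=3 → -e2, X_17=(-7, -2, -5)


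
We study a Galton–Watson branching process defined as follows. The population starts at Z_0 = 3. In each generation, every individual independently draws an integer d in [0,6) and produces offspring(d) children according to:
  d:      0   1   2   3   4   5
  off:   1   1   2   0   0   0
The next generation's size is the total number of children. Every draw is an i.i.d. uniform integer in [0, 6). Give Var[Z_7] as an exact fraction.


658880/1594323

Outcome values over d=0..5: [1, 1, 2, 0, 0, 0]
Σy = 4, Σy² = 6, M = 6
μ = 4/6 = 2/3,  σ² = 6/6 − (2/3)² = 5/9
V_0 = 0, E_0 = 3
V_1 = 5/9·E_0 + (2/3)²·V_0 = 5/3;  E_1 = 2
V_2 = 5/9·E_1 + (2/3)²·V_1 = 50/27;  E_2 = 4/3
V_3 = 5/9·E_2 + (2/3)²·V_2 = 380/243;  E_3 = 8/9
V_4 = 5/9·E_3 + (2/3)²·V_3 = 2600/2187;  E_4 = 16/27
V_5 = 5/9·E_4 + (2/3)²·V_4 = 16880/19683;  E_5 = 32/81
V_6 = 5/9·E_5 + (2/3)²·V_5 = 106400/177147;  E_6 = 64/243
V_7 = 5/9·E_6 + (2/3)²·V_6 = 658880/1594323;  E_7 = 128/729


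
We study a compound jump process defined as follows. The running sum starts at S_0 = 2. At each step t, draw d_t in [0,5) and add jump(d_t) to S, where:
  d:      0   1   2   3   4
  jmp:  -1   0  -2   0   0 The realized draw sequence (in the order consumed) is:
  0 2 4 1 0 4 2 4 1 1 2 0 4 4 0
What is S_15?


t=0: S=2, d=0, jump=-1, S_1=1
t=1: S=1, d=2, jump=-2, S_2=-1
t=2: S=-1, d=4, jump=0, S_3=-1
t=3: S=-1, d=1, jump=0, S_4=-1
t=4: S=-1, d=0, jump=-1, S_5=-2
t=5: S=-2, d=4, jump=0, S_6=-2
t=6: S=-2, d=2, jump=-2, S_7=-4
t=7: S=-4, d=4, jump=0, S_8=-4
t=8: S=-4, d=1, jump=0, S_9=-4
t=9: S=-4, d=1, jump=0, S_10=-4
t=10: S=-4, d=2, jump=-2, S_11=-6
t=11: S=-6, d=0, jump=-1, S_12=-7
t=12: S=-7, d=4, jump=0, S_13=-7
t=13: S=-7, d=4, jump=0, S_14=-7
t=14: S=-7, d=0, jump=-1, S_15=-8

-8


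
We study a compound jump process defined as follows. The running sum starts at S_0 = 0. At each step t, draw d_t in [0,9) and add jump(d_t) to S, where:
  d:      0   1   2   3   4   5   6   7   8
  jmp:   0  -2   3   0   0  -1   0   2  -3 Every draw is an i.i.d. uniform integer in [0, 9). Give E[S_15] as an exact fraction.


-5/3

Outcome values over d=0..8: [0, -2, 3, 0, 0, -1, 0, 2, -3]
Σy = -1, Σy² = 27, M = 9
μ = -1/9 = -1/9,  σ² = 27/9 − (-1/9)² = 242/81
E[S_15] = 0 + 15·(-1/9) = -5/3


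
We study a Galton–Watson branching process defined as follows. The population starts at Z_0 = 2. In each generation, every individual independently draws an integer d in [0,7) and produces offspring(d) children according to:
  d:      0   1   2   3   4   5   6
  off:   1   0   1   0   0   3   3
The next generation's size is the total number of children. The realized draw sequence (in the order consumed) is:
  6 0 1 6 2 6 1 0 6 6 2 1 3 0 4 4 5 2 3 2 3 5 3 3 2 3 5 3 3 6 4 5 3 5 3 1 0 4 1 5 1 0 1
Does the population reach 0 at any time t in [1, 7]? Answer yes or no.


gen 0: Z_0=2, draws=[6, 0], offspring=[3, 1], Z_1=4
gen 1: Z_1=4, draws=[1, 6, 2, 6], offspring=[0, 3, 1, 3], Z_2=7
gen 2: Z_2=7, draws=[1, 0, 6, 6, 2, 1, 3], offspring=[0, 1, 3, 3, 1, 0, 0], Z_3=8
gen 3: Z_3=8, draws=[0, 4, 4, 5, 2, 3, 2, 3], offspring=[1, 0, 0, 3, 1, 0, 1, 0], Z_4=6
gen 4: Z_4=6, draws=[5, 3, 3, 2, 3, 5], offspring=[3, 0, 0, 1, 0, 3], Z_5=7
gen 5: Z_5=7, draws=[3, 3, 6, 4, 5, 3, 5], offspring=[0, 0, 3, 0, 3, 0, 3], Z_6=9
gen 6: Z_6=9, draws=[3, 1, 0, 4, 1, 5, 1, 0, 1], offspring=[0, 0, 1, 0, 0, 3, 0, 1, 0], Z_7=5

no


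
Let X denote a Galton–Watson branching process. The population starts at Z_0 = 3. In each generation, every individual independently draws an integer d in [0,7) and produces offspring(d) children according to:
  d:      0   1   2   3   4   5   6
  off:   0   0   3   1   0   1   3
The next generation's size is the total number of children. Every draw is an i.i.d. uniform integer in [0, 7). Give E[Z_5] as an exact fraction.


Outcome values over d=0..6: [0, 0, 3, 1, 0, 1, 3]
Σy = 8, Σy² = 20, M = 7
μ = 8/7 = 8/7,  σ² = 20/7 − (8/7)² = 76/49
E[Z_0] = 3
E[Z_1] = 8/7·E[Z_0] = 24/7
E[Z_2] = 8/7·E[Z_1] = 192/49
E[Z_3] = 8/7·E[Z_2] = 1536/343
E[Z_4] = 8/7·E[Z_3] = 12288/2401
E[Z_5] = 8/7·E[Z_4] = 98304/16807

98304/16807


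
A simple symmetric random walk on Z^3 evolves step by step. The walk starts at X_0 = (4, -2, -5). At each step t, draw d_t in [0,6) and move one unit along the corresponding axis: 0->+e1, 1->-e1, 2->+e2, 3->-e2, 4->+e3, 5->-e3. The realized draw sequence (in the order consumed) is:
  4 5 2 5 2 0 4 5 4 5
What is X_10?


t=0: X=(4, -2, -5), d=4 → +e3, X_1=(4, -2, -4)
t=1: X=(4, -2, -4), d=5 → -e3, X_2=(4, -2, -5)
t=2: X=(4, -2, -5), d=2 → +e2, X_3=(4, -1, -5)
t=3: X=(4, -1, -5), d=5 → -e3, X_4=(4, -1, -6)
t=4: X=(4, -1, -6), d=2 → +e2, X_5=(4, 0, -6)
t=5: X=(4, 0, -6), d=0 → +e1, X_6=(5, 0, -6)
t=6: X=(5, 0, -6), d=4 → +e3, X_7=(5, 0, -5)
t=7: X=(5, 0, -5), d=5 → -e3, X_8=(5, 0, -6)
t=8: X=(5, 0, -6), d=4 → +e3, X_9=(5, 0, -5)
t=9: X=(5, 0, -5), d=5 → -e3, X_10=(5, 0, -6)

(5, 0, -6)


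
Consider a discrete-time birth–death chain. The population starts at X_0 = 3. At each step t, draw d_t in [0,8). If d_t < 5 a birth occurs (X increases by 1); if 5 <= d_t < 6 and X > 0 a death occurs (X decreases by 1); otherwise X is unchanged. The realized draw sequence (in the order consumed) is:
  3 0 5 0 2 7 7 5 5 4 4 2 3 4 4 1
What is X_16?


11

t=0: X=3, d=3 → birth, X_1=4
t=1: X=4, d=0 → birth, X_2=5
t=2: X=5, d=5 → death, X_3=4
t=3: X=4, d=0 → birth, X_4=5
t=4: X=5, d=2 → birth, X_5=6
t=5: X=6, d=7 → hold, X_6=6
t=6: X=6, d=7 → hold, X_7=6
t=7: X=6, d=5 → death, X_8=5
t=8: X=5, d=5 → death, X_9=4
t=9: X=4, d=4 → birth, X_10=5
t=10: X=5, d=4 → birth, X_11=6
t=11: X=6, d=2 → birth, X_12=7
t=12: X=7, d=3 → birth, X_13=8
t=13: X=8, d=4 → birth, X_14=9
t=14: X=9, d=4 → birth, X_15=10
t=15: X=10, d=1 → birth, X_16=11


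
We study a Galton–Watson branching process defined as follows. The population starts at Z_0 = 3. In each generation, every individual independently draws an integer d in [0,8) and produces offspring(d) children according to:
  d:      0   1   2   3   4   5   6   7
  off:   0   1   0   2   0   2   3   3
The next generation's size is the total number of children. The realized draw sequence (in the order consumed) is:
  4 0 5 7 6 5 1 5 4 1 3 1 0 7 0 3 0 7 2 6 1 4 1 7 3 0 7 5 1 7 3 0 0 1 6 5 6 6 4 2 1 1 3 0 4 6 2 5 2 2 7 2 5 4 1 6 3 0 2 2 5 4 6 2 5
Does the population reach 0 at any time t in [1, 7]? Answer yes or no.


gen 0: Z_0=3, draws=[4, 0, 5], offspring=[0, 0, 2], Z_1=2
gen 1: Z_1=2, draws=[7, 6], offspring=[3, 3], Z_2=6
gen 2: Z_2=6, draws=[5, 1, 5, 4, 1, 3], offspring=[2, 1, 2, 0, 1, 2], Z_3=8
gen 3: Z_3=8, draws=[1, 0, 7, 0, 3, 0, 7, 2], offspring=[1, 0, 3, 0, 2, 0, 3, 0], Z_4=9
gen 4: Z_4=9, draws=[6, 1, 4, 1, 7, 3, 0, 7, 5], offspring=[3, 1, 0, 1, 3, 2, 0, 3, 2], Z_5=15
gen 5: Z_5=15, draws=[1, 7, 3, 0, 0, 1, 6, 5, 6, 6, 4, 2, 1, 1, 3], offspring=[1, 3, 2, 0, 0, 1, 3, 2, 3, 3, 0, 0, 1, 1, 2], Z_6=22
gen 6: Z_6=22, draws=[0, 4, 6, 2, 5, 2, 2, 7, 2, 5, 4, 1, 6, 3, 0, 2, 2, 5, 4, 6, 2, 5], offspring=[0, 0, 3, 0, 2, 0, 0, 3, 0, 2, 0, 1, 3, 2, 0, 0, 0, 2, 0, 3, 0, 2], Z_7=23

no


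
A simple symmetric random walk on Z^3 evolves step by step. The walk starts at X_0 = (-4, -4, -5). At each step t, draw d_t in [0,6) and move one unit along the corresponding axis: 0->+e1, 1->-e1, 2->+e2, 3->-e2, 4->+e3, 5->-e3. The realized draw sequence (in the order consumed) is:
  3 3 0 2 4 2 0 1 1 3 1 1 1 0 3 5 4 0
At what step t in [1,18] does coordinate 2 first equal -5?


1

t=0: X=(-4, -4, -5), d=3 → -e2, X_1=(-4, -5, -5)
t=1: X=(-4, -5, -5), d=3 → -e2, X_2=(-4, -6, -5)
t=2: X=(-4, -6, -5), d=0 → +e1, X_3=(-3, -6, -5)
t=3: X=(-3, -6, -5), d=2 → +e2, X_4=(-3, -5, -5)
t=4: X=(-3, -5, -5), d=4 → +e3, X_5=(-3, -5, -4)
t=5: X=(-3, -5, -4), d=2 → +e2, X_6=(-3, -4, -4)
t=6: X=(-3, -4, -4), d=0 → +e1, X_7=(-2, -4, -4)
t=7: X=(-2, -4, -4), d=1 → -e1, X_8=(-3, -4, -4)
t=8: X=(-3, -4, -4), d=1 → -e1, X_9=(-4, -4, -4)
t=9: X=(-4, -4, -4), d=3 → -e2, X_10=(-4, -5, -4)
t=10: X=(-4, -5, -4), d=1 → -e1, X_11=(-5, -5, -4)
t=11: X=(-5, -5, -4), d=1 → -e1, X_12=(-6, -5, -4)
t=12: X=(-6, -5, -4), d=1 → -e1, X_13=(-7, -5, -4)
t=13: X=(-7, -5, -4), d=0 → +e1, X_14=(-6, -5, -4)
t=14: X=(-6, -5, -4), d=3 → -e2, X_15=(-6, -6, -4)
t=15: X=(-6, -6, -4), d=5 → -e3, X_16=(-6, -6, -5)
t=16: X=(-6, -6, -5), d=4 → +e3, X_17=(-6, -6, -4)
t=17: X=(-6, -6, -4), d=0 → +e1, X_18=(-5, -6, -4)


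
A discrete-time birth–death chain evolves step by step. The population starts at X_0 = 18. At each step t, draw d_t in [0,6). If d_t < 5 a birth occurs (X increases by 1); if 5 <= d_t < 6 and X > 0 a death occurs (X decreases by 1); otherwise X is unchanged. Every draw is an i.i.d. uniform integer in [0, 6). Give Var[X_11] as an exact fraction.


55/9

X can drop by at most 1 per step and X_0 = 18 > T = 11, so X_t >= 18 − t >= 7 > 0 for every t <= 11: the floor at 0 (the 'and X > 0' condition) never binds. Hence X_11 = X_0 + Σ_{t<11} Y_t with i.i.d. increments Y_t = y(d_t) ∈ {+1, −1, 0}.
Outcome values over d=0..5: [1, 1, 1, 1, 1, -1]
Σy = 4, Σy² = 6, M = 6
μ = 4/6 = 2/3,  σ² = 6/6 − (2/3)² = 5/9
Independent increments: Var[X_11] = 11·σ² = 11·(5/9) = 55/9


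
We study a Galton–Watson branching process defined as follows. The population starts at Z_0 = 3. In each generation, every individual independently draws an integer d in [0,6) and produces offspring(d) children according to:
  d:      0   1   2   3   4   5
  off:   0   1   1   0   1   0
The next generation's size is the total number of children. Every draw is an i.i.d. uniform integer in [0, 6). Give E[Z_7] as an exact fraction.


Outcome values over d=0..5: [0, 1, 1, 0, 1, 0]
Σy = 3, Σy² = 3, M = 6
μ = 3/6 = 1/2,  σ² = 3/6 − (1/2)² = 1/4
E[Z_0] = 3
E[Z_1] = 1/2·E[Z_0] = 3/2
E[Z_2] = 1/2·E[Z_1] = 3/4
E[Z_3] = 1/2·E[Z_2] = 3/8
E[Z_4] = 1/2·E[Z_3] = 3/16
E[Z_5] = 1/2·E[Z_4] = 3/32
E[Z_6] = 1/2·E[Z_5] = 3/64
E[Z_7] = 1/2·E[Z_6] = 3/128

3/128


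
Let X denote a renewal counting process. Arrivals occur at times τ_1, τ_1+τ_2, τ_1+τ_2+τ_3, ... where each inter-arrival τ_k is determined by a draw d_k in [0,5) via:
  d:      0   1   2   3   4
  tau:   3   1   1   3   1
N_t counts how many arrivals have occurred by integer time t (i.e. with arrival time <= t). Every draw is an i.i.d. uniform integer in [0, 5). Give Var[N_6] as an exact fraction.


Inter-arrival values over d=0..4: [3, 1, 1, 3, 1]
Each d has probability 1/5, so the pmf of τ is: f(1) = 3/5, f(3) = 2/5
Let p_n(j) = P(N_n = j), with p_0 = [1]. Condition on τ_1: p_n(0) = P(τ > n), and for j >= 1, p_n(j) = Σ_{k<=n} f(k)·p_{n−k}(j−1)
p_1 = [2/5, 3/5]  (j = 0..1)
p_2 = [2/5, 6/25, 9/25]  (j = 0..2)
p_3 = [0, 16/25, 18/125, 27/125]  (j = 0..3)
p_4 = [0, 4/25, 78/125, 54/625, 81/625]  (j = 0..4)
p_5 = [0, 4/25, 24/125, 324/625, 162/3125, 243/3125]  (j = 0..5)
p_6 = [0, 0, 44/125, 108/625, 1242/3125, 486/15625, 729/15625]  (j = 0..6)
E[N_6] = Σ j·p_6(j) = 50744/15625;  E[N_6²] = Σ j²·p_6(j) = 184054/15625
Var[N_6] = 184054/15625 − (50744/15625)² = 300890214/244140625

300890214/244140625


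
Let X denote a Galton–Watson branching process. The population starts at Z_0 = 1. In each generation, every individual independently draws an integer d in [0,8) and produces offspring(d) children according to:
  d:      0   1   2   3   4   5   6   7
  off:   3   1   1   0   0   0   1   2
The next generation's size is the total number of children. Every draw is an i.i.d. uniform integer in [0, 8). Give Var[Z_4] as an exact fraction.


4

Outcome values over d=0..7: [3, 1, 1, 0, 0, 0, 1, 2]
Σy = 8, Σy² = 16, M = 8
μ = 8/8 = 1,  σ² = 16/8 − (1)² = 1
V_0 = 0, E_0 = 1
V_1 = 1·E_0 + (1)²·V_0 = 1;  E_1 = 1
V_2 = 1·E_1 + (1)²·V_1 = 2;  E_2 = 1
V_3 = 1·E_2 + (1)²·V_2 = 3;  E_3 = 1
V_4 = 1·E_3 + (1)²·V_3 = 4;  E_4 = 1


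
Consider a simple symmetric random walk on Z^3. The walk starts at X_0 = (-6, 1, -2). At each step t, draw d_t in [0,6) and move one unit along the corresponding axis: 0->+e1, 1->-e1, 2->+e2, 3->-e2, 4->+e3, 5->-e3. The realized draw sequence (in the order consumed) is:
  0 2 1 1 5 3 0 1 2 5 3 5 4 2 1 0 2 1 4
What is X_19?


t=0: X=(-6, 1, -2), d=0 → +e1, X_1=(-5, 1, -2)
t=1: X=(-5, 1, -2), d=2 → +e2, X_2=(-5, 2, -2)
t=2: X=(-5, 2, -2), d=1 → -e1, X_3=(-6, 2, -2)
t=3: X=(-6, 2, -2), d=1 → -e1, X_4=(-7, 2, -2)
t=4: X=(-7, 2, -2), d=5 → -e3, X_5=(-7, 2, -3)
t=5: X=(-7, 2, -3), d=3 → -e2, X_6=(-7, 1, -3)
t=6: X=(-7, 1, -3), d=0 → +e1, X_7=(-6, 1, -3)
t=7: X=(-6, 1, -3), d=1 → -e1, X_8=(-7, 1, -3)
t=8: X=(-7, 1, -3), d=2 → +e2, X_9=(-7, 2, -3)
t=9: X=(-7, 2, -3), d=5 → -e3, X_10=(-7, 2, -4)
t=10: X=(-7, 2, -4), d=3 → -e2, X_11=(-7, 1, -4)
t=11: X=(-7, 1, -4), d=5 → -e3, X_12=(-7, 1, -5)
t=12: X=(-7, 1, -5), d=4 → +e3, X_13=(-7, 1, -4)
t=13: X=(-7, 1, -4), d=2 → +e2, X_14=(-7, 2, -4)
t=14: X=(-7, 2, -4), d=1 → -e1, X_15=(-8, 2, -4)
t=15: X=(-8, 2, -4), d=0 → +e1, X_16=(-7, 2, -4)
t=16: X=(-7, 2, -4), d=2 → +e2, X_17=(-7, 3, -4)
t=17: X=(-7, 3, -4), d=1 → -e1, X_18=(-8, 3, -4)
t=18: X=(-8, 3, -4), d=4 → +e3, X_19=(-8, 3, -3)

(-8, 3, -3)
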